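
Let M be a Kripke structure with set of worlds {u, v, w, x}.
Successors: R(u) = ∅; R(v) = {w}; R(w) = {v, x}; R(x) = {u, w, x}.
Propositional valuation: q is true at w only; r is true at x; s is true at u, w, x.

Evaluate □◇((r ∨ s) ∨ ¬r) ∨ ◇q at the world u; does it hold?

Yes

At u: □◇((r ∨ s) ∨ ¬r) is true, ◇q is false, so □◇((r ∨ s) ∨ ¬r) ∨ ◇q is true.
  At u: no accessible worlds, so □◇((r ∨ s) ∨ ¬r) holds vacuously.
  At u: no accessible worlds, so ◇q is false.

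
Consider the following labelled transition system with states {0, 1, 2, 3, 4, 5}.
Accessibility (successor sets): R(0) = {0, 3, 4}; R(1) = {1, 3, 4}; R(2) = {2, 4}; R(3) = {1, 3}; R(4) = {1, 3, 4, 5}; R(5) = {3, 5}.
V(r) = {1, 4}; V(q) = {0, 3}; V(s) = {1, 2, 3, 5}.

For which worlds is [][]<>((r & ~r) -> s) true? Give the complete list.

Let φ = [][]<>((r & ~r) -> s). Evaluate φ at each world:
  0 (successors {0, 3, 4}): φ is true.
  1 (successors {1, 3, 4}): φ is true.
  2 (successors {2, 4}): φ is true.
  3 (successors {1, 3}): φ is true.
  4 (successors {1, 3, 4, 5}): φ is true.
  5 (successors {3, 5}): φ is true.
For instance, at 3:
  At 3: [][]<>((r & ~r) -> s) requires []<>((r & ~r) -> s) at every successor {1, 3}.
      At 1: []<>((r & ~r) -> s) requires <>((r & ~r) -> s) at every successor {1, 3, 4}.
        At 1: <>((r & ~r) -> s) is true.
        At 3: <>((r & ~r) -> s) is true.
        At 4: <>((r & ~r) -> s) is true.
      So []<>((r & ~r) -> s) is true at 1.
      At 3: []<>((r & ~r) -> s) requires <>((r & ~r) -> s) at every successor {1, 3}.
        At 1: <>((r & ~r) -> s) is true.
        At 3: <>((r & ~r) -> s) is true.
      So []<>((r & ~r) -> s) is true at 3.
  So [][]<>((r & ~r) -> s) is true at 3.
Satisfying worlds: {0, 1, 2, 3, 4, 5}

0, 1, 2, 3, 4, 5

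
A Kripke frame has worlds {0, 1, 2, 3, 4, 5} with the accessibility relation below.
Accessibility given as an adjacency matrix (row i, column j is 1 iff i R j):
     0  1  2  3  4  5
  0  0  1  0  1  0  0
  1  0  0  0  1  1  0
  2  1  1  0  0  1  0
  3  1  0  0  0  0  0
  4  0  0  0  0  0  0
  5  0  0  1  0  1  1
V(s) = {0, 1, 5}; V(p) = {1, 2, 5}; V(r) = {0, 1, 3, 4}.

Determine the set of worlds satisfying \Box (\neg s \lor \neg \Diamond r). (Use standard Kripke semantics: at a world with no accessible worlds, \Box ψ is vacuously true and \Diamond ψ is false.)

Let φ = \Box (\neg s \lor \neg \Diamond r). Evaluate φ at each world:
  0 (successors {1, 3}): φ is false.
  1 (successors {3, 4}): φ is true.
  2 (successors {0, 1, 4}): φ is false.
  3 (successors {0}): φ is false.
  4 (successors ∅): φ is true.
  5 (successors {2, 4, 5}): φ is false.
For instance, at 3:
  At 3: \Box (\neg s \lor \neg \Diamond r) requires \neg s \lor \neg \Diamond r at every successor {0}.
    \neg s \lor \neg \Diamond r fails at 0, so \Box (\neg s \lor \neg \Diamond r) is false at 3.
      At 0: \neg s is false, \neg \Diamond r is false, so \neg s \lor \neg \Diamond r is false.
Satisfying worlds: {1, 4}

1, 4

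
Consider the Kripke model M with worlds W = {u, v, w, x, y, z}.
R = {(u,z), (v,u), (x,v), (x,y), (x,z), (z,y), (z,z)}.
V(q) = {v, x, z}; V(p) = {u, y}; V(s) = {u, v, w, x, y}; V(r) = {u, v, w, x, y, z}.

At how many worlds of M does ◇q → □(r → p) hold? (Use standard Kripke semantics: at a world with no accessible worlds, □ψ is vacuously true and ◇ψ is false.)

3

Let φ = ◇q → □(r → p). Evaluate φ at each world:
  u (successors {z}): φ is false.
  v (successors {u}): φ is true.
  w (successors ∅): φ is true.
  x (successors {v, y, z}): φ is false.
  y (successors ∅): φ is true.
  z (successors {y, z}): φ is false.
For instance, at z:
  At z: ◇q is true, □(r → p) is false, so ◇q → □(r → p) is false.
    At z: ◇q requires q at some successor in {y, z}.
      q holds at z, so ◇q is true at z.
    At z: □(r → p) requires r → p at every successor {y, z}.
      r → p fails at z, so □(r → p) is false at z.
Satisfying worlds: {v, w, y}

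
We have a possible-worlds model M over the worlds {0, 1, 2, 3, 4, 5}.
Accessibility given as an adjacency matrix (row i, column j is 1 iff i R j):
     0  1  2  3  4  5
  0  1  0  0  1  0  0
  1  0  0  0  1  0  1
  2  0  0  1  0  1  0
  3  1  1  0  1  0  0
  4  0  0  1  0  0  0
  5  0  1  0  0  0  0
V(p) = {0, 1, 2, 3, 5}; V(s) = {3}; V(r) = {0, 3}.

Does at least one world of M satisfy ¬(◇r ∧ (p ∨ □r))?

Yes

Let φ = ¬(◇r ∧ (p ∨ □r)). Evaluate φ at each world:
  0 (successors {0, 3}): φ is false.
  1 (successors {3, 5}): φ is false.
  2 (successors {2, 4}): φ is true.
  3 (successors {0, 1, 3}): φ is false.
  4 (successors {2}): φ is true.
  5 (successors {1}): φ is true.
Detail at 2 (witness):
  At 2: ◇r ∧ (p ∨ □r) is false, so ¬(◇r ∧ (p ∨ □r)) is true.
    At 2: ◇r is false, p ∨ □r is true, so ◇r ∧ (p ∨ □r) is false.
      At 2: ◇r requires r at some successor in {2, 4}.
        At 2: r is false.
        At 4: r is false.
      So ◇r is false at 2.
      At 2: p is true, □r is false, so p ∨ □r is true.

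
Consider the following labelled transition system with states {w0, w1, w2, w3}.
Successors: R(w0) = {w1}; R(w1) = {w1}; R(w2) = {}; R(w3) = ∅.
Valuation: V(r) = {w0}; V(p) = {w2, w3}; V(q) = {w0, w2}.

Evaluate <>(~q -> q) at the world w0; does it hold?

At w0: <>(~q -> q) requires ~q -> q at some successor in {w1}.
  At w1: ~q -> q is false.
So <>(~q -> q) is false at w0.

No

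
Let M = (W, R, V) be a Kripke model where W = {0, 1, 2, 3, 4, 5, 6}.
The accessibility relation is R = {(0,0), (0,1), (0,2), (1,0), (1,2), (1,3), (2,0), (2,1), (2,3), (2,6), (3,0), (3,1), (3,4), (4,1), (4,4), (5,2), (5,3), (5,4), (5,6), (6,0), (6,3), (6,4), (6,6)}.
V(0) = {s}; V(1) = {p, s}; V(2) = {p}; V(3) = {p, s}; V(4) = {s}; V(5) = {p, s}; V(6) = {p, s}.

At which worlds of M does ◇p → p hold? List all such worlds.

Recall that ◇ψ holds at a world iff ψ holds at some accessible world.
Let φ = ◇p → p. Evaluate φ at each world:
  0 (successors {0, 1, 2}): φ is false.
  1 (successors {0, 2, 3}): φ is true.
  2 (successors {0, 1, 3, 6}): φ is true.
  3 (successors {0, 1, 4}): φ is true.
  4 (successors {1, 4}): φ is false.
  5 (successors {2, 3, 4, 6}): φ is true.
  6 (successors {0, 3, 4, 6}): φ is true.
For instance, at 2:
  At 2: ◇p is true, p is true, so ◇p → p is true.
    At 2: ◇p requires p at some successor in {0, 1, 3, 6}.
      p holds at 1, so ◇p is true at 2.
Satisfying worlds: {1, 2, 3, 5, 6}

1, 2, 3, 5, 6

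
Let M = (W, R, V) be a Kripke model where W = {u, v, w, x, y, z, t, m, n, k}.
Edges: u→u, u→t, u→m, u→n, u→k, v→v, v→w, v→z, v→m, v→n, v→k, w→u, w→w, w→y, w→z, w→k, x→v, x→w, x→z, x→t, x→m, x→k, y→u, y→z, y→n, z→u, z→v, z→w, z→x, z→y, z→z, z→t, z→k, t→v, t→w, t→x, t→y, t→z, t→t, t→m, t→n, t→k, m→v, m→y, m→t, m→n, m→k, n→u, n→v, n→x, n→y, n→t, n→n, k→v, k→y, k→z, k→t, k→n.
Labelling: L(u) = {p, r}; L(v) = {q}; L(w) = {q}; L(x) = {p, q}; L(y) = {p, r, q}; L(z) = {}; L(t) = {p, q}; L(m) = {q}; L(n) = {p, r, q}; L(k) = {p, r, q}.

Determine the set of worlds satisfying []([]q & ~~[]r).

none

Recall that []ψ holds at a world iff ψ holds at every accessible world, and <>ψ holds iff ψ holds at some accessible world.
Let φ = []([]q & ~~[]r). Evaluate φ at each world:
  u (successors {u, t, m, n, k}): φ is false.
  v (successors {v, w, z, m, n, k}): φ is false.
  w (successors {u, w, y, z, k}): φ is false.
  x (successors {v, w, z, t, m, k}): φ is false.
  y (successors {u, z, n}): φ is false.
  z (successors {u, v, w, x, y, z, t, k}): φ is false.
  t (successors {v, w, x, y, z, t, m, n, k}): φ is false.
  m (successors {v, y, t, n, k}): φ is false.
  n (successors {u, v, x, y, t, n}): φ is false.
  k (successors {v, y, z, t, n}): φ is false.
For instance, at u:
  At u: []([]q & ~~[]r) requires []q & ~~[]r at every successor {u, t, m, n, k}.
    []q & ~~[]r fails at u, so []([]q & ~~[]r) is false at u.
      At u: []q is false, ~~[]r is false, so []q & ~~[]r is false.
Satisfying worlds: none.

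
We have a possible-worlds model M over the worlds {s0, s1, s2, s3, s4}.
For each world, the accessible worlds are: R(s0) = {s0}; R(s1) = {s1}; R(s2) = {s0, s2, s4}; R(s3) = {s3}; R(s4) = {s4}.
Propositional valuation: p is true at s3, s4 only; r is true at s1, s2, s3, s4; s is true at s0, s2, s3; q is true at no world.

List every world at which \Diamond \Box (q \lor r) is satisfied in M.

Let φ = \Diamond \Box (q \lor r). Evaluate φ at each world:
  s0 (successors {s0}): φ is false.
  s1 (successors {s1}): φ is true.
  s2 (successors {s0, s2, s4}): φ is true.
  s3 (successors {s3}): φ is true.
  s4 (successors {s4}): φ is true.
For instance, at s1:
  At s1: \Diamond \Box (q \lor r) requires \Box (q \lor r) at some successor in {s1}.
    \Box (q \lor r) holds at s1, so \Diamond \Box (q \lor r) is true at s1.
      At s1: \Box (q \lor r) requires q \lor r at every successor {s1}.
        At s1: q \lor r is true.
      So \Box (q \lor r) is true at s1.
Satisfying worlds: {s1, s2, s3, s4}

s1, s2, s3, s4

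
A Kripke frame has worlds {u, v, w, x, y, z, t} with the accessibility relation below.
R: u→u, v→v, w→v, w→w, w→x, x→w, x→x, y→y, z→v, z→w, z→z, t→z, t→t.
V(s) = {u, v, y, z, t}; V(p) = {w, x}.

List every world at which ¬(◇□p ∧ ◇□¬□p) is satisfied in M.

u, v, x, y, z, t

Let φ = ¬(◇□p ∧ ◇□¬□p). Evaluate φ at each world:
  u (successors {u}): φ is true.
  v (successors {v}): φ is true.
  w (successors {v, w, x}): φ is false.
  x (successors {w, x}): φ is true.
  y (successors {y}): φ is true.
  z (successors {v, w, z}): φ is true.
  t (successors {z, t}): φ is true.
For instance, at x:
  At x: ◇□p ∧ ◇□¬□p is false, so ¬(◇□p ∧ ◇□¬□p) is true.
    At x: ◇□p is true, ◇□¬□p is false, so ◇□p ∧ ◇□¬□p is false.
      At x: ◇□p requires □p at some successor in {w, x}.
        □p holds at x, so ◇□p is true at x.
      At x: ◇□¬□p requires □¬□p at some successor in {w, x}.
        At w: □¬□p is false.
        At x: □¬□p is false.
      So ◇□¬□p is false at x.
Satisfying worlds: {u, v, x, y, z, t}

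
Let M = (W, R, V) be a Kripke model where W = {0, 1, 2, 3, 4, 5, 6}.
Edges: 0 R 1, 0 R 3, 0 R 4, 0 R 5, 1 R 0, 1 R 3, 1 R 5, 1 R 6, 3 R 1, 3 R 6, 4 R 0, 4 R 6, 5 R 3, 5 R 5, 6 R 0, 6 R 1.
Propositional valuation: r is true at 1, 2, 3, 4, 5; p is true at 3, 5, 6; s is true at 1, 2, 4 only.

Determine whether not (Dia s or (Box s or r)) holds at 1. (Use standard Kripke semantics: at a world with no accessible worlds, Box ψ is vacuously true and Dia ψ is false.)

At 1: Dia s or (Box s or r) is true, so not (Dia s or (Box s or r)) is false.
  At 1: Dia s is false, Box s or r is true, so Dia s or (Box s or r) is true.
    At 1: Dia s requires s at some successor in {0, 3, 5, 6}.
      At 0: s is false.
      At 3: s is false.
      At 5: s is false.
      At 6: s is false.
    So Dia s is false at 1.
    At 1: Box s is false, r is true, so Box s or r is true.
      At 1: Box s requires s at every successor {0, 3, 5, 6}.
        s fails at 0, so Box s is false at 1.

No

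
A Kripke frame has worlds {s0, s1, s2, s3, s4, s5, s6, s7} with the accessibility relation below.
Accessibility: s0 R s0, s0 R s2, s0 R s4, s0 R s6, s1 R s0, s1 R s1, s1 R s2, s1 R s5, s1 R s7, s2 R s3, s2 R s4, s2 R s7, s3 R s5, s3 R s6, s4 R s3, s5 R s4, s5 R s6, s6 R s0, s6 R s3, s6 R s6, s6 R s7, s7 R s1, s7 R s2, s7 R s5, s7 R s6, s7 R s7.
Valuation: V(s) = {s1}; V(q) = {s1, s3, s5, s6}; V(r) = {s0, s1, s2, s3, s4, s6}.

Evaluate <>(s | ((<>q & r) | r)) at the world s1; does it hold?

At s1: <>(s | ((<>q & r) | r)) requires s | ((<>q & r) | r) at some successor in {s0, s1, s2, s5, s7}.
  s | ((<>q & r) | r) holds at s0, so <>(s | ((<>q & r) | r)) is true at s1.
    At s0: s is false, (<>q & r) | r is true, so s | ((<>q & r) | r) is true.
      At s0: <>q & r is true, r is true, so (<>q & r) | r is true.

Yes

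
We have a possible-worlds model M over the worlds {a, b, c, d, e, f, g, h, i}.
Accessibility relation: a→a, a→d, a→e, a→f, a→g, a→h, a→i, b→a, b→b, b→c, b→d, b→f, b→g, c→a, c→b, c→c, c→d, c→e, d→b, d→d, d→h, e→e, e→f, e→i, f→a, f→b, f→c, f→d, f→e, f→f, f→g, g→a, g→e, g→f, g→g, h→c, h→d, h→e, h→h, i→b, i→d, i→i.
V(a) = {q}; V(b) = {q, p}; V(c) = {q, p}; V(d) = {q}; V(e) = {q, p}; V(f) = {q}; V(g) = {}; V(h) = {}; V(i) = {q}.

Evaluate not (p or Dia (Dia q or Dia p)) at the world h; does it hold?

No

Recall that Dia ψ holds at a world iff ψ holds at some accessible world.
At h: p or Dia (Dia q or Dia p) is true, so not (p or Dia (Dia q or Dia p)) is false.
  At h: p is false, Dia (Dia q or Dia p) is true, so p or Dia (Dia q or Dia p) is true.
    At h: Dia (Dia q or Dia p) requires Dia q or Dia p at some successor in {c, d, e, h}.
      Dia q or Dia p holds at c, so Dia (Dia q or Dia p) is true at h.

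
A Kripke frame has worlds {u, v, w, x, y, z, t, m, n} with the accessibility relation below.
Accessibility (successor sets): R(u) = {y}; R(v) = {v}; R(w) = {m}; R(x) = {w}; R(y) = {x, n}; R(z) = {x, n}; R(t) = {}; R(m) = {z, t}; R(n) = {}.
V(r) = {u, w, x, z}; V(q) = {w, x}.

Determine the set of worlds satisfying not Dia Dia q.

Let φ = not Dia Dia q. Evaluate φ at each world:
  u (successors {y}): φ is false.
  v (successors {v}): φ is true.
  w (successors {m}): φ is true.
  x (successors {w}): φ is true.
  y (successors {x, n}): φ is false.
  z (successors {x, n}): φ is false.
  t (successors ∅): φ is true.
  m (successors {z, t}): φ is false.
  n (successors ∅): φ is true.
For instance, at u:
  At u: Dia Dia q is true, so not Dia Dia q is false.
    At u: Dia Dia q requires Dia q at some successor in {y}.
      Dia q holds at y, so Dia Dia q is true at u.
Satisfying worlds: {v, w, x, t, n}

v, w, x, t, n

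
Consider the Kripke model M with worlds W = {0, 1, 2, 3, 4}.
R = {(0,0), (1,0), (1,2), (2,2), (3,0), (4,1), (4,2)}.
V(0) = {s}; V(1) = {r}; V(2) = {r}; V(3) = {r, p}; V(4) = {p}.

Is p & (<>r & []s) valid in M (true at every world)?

Let φ = p & (<>r & []s). Evaluate φ at each world:
  0 (successors {0}): φ is false.
  1 (successors {0, 2}): φ is false.
  2 (successors {2}): φ is false.
  3 (successors {0}): φ is false.
  4 (successors {1, 2}): φ is false.
Detail at 0 (counterexample):
  At 0: p is false, <>r & []s is false, so p & (<>r & []s) is false.
    At 0: <>r is false, []s is true, so <>r & []s is false.
      At 0: <>r requires r at some successor in {0}.
        At 0: r is false.
      So <>r is false at 0.
      At 0: []s requires s at every successor {0}.
        At 0: s is true.
      So []s is true at 0.

No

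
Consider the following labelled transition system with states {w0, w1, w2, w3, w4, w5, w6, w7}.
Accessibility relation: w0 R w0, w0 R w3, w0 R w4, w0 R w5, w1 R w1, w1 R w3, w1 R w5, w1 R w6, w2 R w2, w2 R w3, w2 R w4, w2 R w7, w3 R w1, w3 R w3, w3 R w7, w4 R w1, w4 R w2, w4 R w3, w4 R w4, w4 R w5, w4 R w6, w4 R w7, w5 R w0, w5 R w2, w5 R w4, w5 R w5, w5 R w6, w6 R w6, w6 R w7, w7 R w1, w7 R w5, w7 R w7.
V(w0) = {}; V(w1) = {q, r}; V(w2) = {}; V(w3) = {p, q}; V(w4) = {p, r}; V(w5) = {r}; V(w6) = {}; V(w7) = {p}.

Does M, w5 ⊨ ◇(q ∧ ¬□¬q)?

Recall that □ψ holds at a world iff ψ holds at every accessible world, and ◇ψ holds iff ψ holds at some accessible world.
At w5: ◇(q ∧ ¬□¬q) requires q ∧ ¬□¬q at some successor in {w0, w2, w4, w5, w6}.
  At w0: q ∧ ¬□¬q is false.
  At w2: q ∧ ¬□¬q is false.
  At w4: q ∧ ¬□¬q is false.
  At w5: q ∧ ¬□¬q is false.
  At w6: q ∧ ¬□¬q is false.
So ◇(q ∧ ¬□¬q) is false at w5.

No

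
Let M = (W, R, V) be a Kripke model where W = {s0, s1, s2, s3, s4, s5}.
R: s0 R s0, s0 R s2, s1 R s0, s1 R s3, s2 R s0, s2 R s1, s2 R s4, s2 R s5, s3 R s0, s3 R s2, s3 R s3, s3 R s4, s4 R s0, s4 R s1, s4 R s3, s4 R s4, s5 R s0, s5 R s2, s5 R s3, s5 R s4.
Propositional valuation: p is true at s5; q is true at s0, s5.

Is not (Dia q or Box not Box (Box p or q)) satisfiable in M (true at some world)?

Let φ = not (Dia q or Box not Box (Box p or q)). Evaluate φ at each world:
  s0 (successors {s0, s2}): φ is false.
  s1 (successors {s0, s3}): φ is false.
  s2 (successors {s0, s1, s4, s5}): φ is false.
  s3 (successors {s0, s2, s3, s4}): φ is false.
  s4 (successors {s0, s1, s3, s4}): φ is false.
  s5 (successors {s0, s2, s3, s4}): φ is false.
For instance, at s5:
  At s5: Dia q or Box not Box (Box p or q) is true, so not (Dia q or Box not Box (Box p or q)) is false.
    At s5: Dia q is true, Box not Box (Box p or q) is true, so Dia q or Box not Box (Box p or q) is true.
      At s5: Dia q requires q at some successor in {s0, s2, s3, s4}.
        q holds at s0, so Dia q is true at s5.
      At s5: Box not Box (Box p or q) requires not Box (Box p or q) at every successor {s0, s2, s3, s4}.
        At s0: not Box (Box p or q) is true.
        At s2: not Box (Box p or q) is true.
        At s3: not Box (Box p or q) is true.
        At s4: not Box (Box p or q) is true.
      So Box not Box (Box p or q) is true at s5.

No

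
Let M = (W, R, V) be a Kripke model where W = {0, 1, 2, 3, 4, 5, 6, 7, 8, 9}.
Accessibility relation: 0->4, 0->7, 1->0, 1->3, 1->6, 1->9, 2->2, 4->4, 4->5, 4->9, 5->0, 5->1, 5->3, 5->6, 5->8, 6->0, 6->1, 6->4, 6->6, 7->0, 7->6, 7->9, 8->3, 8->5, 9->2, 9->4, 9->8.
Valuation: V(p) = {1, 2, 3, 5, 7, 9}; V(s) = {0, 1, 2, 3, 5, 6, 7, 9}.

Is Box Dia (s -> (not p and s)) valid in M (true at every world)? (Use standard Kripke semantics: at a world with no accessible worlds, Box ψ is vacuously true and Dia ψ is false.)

Let φ = Box Dia (s -> (not p and s)). Evaluate φ at each world:
  0 (successors {4, 7}): φ is true.
  1 (successors {0, 3, 6, 9}): φ is false.
  2 (successors {2}): φ is false.
  3 (successors ∅): φ is true.
  4 (successors {4, 5, 9}): φ is true.
  5 (successors {0, 1, 3, 6, 8}): φ is false.
  6 (successors {0, 1, 4, 6}): φ is true.
  7 (successors {0, 6, 9}): φ is true.
  8 (successors {3, 5}): φ is false.
  9 (successors {2, 4, 8}): φ is false.
Detail at 1 (counterexample):
  At 1: Box Dia (s -> (not p and s)) requires Dia (s -> (not p and s)) at every successor {0, 3, 6, 9}.
    Dia (s -> (not p and s)) fails at 3, so Box Dia (s -> (not p and s)) is false at 1.
      At 3: no accessible worlds, so Dia (s -> (not p and s)) is false.

No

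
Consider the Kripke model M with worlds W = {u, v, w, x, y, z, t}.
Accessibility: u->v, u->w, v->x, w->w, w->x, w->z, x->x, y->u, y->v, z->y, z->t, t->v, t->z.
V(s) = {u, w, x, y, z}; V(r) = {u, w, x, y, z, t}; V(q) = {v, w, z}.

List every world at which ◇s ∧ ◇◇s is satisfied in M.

Let φ = ◇s ∧ ◇◇s. Evaluate φ at each world:
  u (successors {v, w}): φ is true.
  v (successors {x}): φ is true.
  w (successors {w, x, z}): φ is true.
  x (successors {x}): φ is true.
  y (successors {u, v}): φ is true.
  z (successors {y, t}): φ is true.
  t (successors {v, z}): φ is true.
For instance, at x:
  At x: ◇s is true, ◇◇s is true, so ◇s ∧ ◇◇s is true.
    At x: ◇s requires s at some successor in {x}.
      s holds at x, so ◇s is true at x.
    At x: ◇◇s requires ◇s at some successor in {x}.
      ◇s holds at x, so ◇◇s is true at x.
Satisfying worlds: {u, v, w, x, y, z, t}

u, v, w, x, y, z, t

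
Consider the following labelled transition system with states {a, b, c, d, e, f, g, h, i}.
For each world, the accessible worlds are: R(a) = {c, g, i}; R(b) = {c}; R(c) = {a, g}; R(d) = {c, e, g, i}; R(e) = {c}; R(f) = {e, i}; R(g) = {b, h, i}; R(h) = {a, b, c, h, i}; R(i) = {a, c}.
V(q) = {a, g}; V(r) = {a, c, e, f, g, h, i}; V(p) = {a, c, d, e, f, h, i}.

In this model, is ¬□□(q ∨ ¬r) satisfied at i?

Yes

At i: □□(q ∨ ¬r) is false, so ¬□□(q ∨ ¬r) is true.
  At i: □□(q ∨ ¬r) requires □(q ∨ ¬r) at every successor {a, c}.
    □(q ∨ ¬r) fails at a, so □□(q ∨ ¬r) is false at i.
      At a: □(q ∨ ¬r) requires q ∨ ¬r at every successor {c, g, i}.
        q ∨ ¬r fails at c, so □(q ∨ ¬r) is false at a.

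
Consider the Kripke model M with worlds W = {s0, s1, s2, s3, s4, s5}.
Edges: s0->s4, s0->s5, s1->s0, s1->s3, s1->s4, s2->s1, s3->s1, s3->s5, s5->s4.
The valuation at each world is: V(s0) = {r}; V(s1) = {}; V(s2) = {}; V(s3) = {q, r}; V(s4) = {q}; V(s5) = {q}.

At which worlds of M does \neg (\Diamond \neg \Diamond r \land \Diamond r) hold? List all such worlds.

Let φ = \neg (\Diamond \neg \Diamond r \land \Diamond r). Evaluate φ at each world:
  s0 (successors {s4, s5}): φ is true.
  s1 (successors {s0, s3, s4}): φ is false.
  s2 (successors {s1}): φ is true.
  s3 (successors {s1, s5}): φ is true.
  s4 (successors ∅): φ is true.
  s5 (successors {s4}): φ is true.
For instance, at s3:
  At s3: \Diamond \neg \Diamond r \land \Diamond r is false, so \neg (\Diamond \neg \Diamond r \land \Diamond r) is true.
    At s3: \Diamond \neg \Diamond r is true, \Diamond r is false, so \Diamond \neg \Diamond r \land \Diamond r is false.
      At s3: \Diamond \neg \Diamond r requires \neg \Diamond r at some successor in {s1, s5}.
        \neg \Diamond r holds at s5, so \Diamond \neg \Diamond r is true at s3.
      At s3: \Diamond r requires r at some successor in {s1, s5}.
        At s1: r is false.
        At s5: r is false.
      So \Diamond r is false at s3.
Satisfying worlds: {s0, s2, s3, s4, s5}

s0, s2, s3, s4, s5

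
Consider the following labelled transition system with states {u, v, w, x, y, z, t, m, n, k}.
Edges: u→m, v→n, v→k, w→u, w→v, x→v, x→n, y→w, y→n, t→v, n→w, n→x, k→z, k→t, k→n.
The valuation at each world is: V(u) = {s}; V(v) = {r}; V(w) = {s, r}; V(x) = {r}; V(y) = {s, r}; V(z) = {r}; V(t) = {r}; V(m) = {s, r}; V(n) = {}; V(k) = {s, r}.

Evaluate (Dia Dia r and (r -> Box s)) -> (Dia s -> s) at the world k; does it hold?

Recall that Box ψ holds at a world iff ψ holds at every accessible world, and Dia ψ holds iff ψ holds at some accessible world.
At k: Dia Dia r and (r -> Box s) is false, Dia s -> s is true, so (Dia Dia r and (r -> Box s)) -> (Dia s -> s) is true.
  At k: Dia Dia r is true, r -> Box s is false, so Dia Dia r and (r -> Box s) is false.
    At k: Dia Dia r requires Dia r at some successor in {z, t, n}.
      Dia r holds at t, so Dia Dia r is true at k.
    At k: r is true, Box s is false, so r -> Box s is false.
      At k: Box s requires s at every successor {z, t, n}.
        s fails at z, so Box s is false at k.
  At k: Dia s is false, s is true, so Dia s -> s is true.
    At k: Dia s requires s at some successor in {z, t, n}.
      At z: s is false.
      At t: s is false.
      At n: s is false.
    So Dia s is false at k.

Yes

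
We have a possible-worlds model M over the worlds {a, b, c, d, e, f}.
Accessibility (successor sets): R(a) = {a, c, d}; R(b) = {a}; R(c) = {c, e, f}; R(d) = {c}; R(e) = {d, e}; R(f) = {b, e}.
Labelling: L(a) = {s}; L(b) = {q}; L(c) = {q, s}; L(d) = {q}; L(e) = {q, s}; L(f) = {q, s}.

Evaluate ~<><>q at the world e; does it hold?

No

Recall that <>ψ holds at a world iff ψ holds at some accessible world.
At e: <><>q is true, so ~<><>q is false.
  At e: <><>q requires <>q at some successor in {d, e}.
    <>q holds at d, so <><>q is true at e.
      At d: <>q requires q at some successor in {c}.
        q holds at c, so <>q is true at d.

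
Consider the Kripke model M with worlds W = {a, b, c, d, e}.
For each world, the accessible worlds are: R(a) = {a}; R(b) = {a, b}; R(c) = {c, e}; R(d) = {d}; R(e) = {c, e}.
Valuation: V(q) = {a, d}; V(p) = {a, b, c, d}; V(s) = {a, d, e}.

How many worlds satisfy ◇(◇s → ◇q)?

3

Recall that ◇ψ holds at a world iff ψ holds at some accessible world.
Let φ = ◇(◇s → ◇q). Evaluate φ at each world:
  a (successors {a}): φ is true.
  b (successors {a, b}): φ is true.
  c (successors {c, e}): φ is false.
  d (successors {d}): φ is true.
  e (successors {c, e}): φ is false.
For instance, at b:
  At b: ◇(◇s → ◇q) requires ◇s → ◇q at some successor in {a, b}.
    ◇s → ◇q holds at a, so ◇(◇s → ◇q) is true at b.
      At a: ◇s is true, ◇q is true, so ◇s → ◇q is true.
Satisfying worlds: {a, b, d}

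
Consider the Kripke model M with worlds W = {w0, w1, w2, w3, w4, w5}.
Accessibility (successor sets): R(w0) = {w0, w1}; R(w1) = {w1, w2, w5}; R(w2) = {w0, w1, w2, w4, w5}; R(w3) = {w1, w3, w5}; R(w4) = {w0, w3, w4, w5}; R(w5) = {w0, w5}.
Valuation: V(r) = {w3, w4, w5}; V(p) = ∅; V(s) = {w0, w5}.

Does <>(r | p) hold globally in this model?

Let φ = <>(r | p). Evaluate φ at each world:
  w0 (successors {w0, w1}): φ is false.
  w1 (successors {w1, w2, w5}): φ is true.
  w2 (successors {w0, w1, w2, w4, w5}): φ is true.
  w3 (successors {w1, w3, w5}): φ is true.
  w4 (successors {w0, w3, w4, w5}): φ is true.
  w5 (successors {w0, w5}): φ is true.
Detail at w0 (counterexample):
  At w0: <>(r | p) requires r | p at some successor in {w0, w1}.
    At w0: r | p is false.
    At w1: r | p is false.
  So <>(r | p) is false at w0.

No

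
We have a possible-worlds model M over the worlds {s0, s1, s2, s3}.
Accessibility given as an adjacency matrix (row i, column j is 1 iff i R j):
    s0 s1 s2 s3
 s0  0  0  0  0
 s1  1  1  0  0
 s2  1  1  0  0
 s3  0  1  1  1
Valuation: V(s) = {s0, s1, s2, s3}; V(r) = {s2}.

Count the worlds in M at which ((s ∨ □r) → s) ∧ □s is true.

Let φ = ((s ∨ □r) → s) ∧ □s. Evaluate φ at each world:
  s0 (successors ∅): φ is true.
  s1 (successors {s0, s1}): φ is true.
  s2 (successors {s0, s1}): φ is true.
  s3 (successors {s1, s2, s3}): φ is true.
For instance, at s2:
  At s2: (s ∨ □r) → s is true, □s is true, so ((s ∨ □r) → s) ∧ □s is true.
    At s2: s ∨ □r is true, s is true, so (s ∨ □r) → s is true.
      At s2: s is true, □r is false, so s ∨ □r is true.
    At s2: □s requires s at every successor {s0, s1}.
      At s0: s is true.
      At s1: s is true.
    So □s is true at s2.
Satisfying worlds: {s0, s1, s2, s3}

4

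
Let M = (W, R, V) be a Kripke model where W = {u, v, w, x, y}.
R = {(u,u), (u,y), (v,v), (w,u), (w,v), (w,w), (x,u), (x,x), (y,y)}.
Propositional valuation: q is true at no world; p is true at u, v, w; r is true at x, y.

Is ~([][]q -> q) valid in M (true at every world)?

Let φ = ~([][]q -> q). Evaluate φ at each world:
  u (successors {u, y}): φ is false.
  v (successors {v}): φ is false.
  w (successors {u, v, w}): φ is false.
  x (successors {u, x}): φ is false.
  y (successors {y}): φ is false.
Detail at u (counterexample):
  At u: [][]q -> q is true, so ~([][]q -> q) is false.
    At u: [][]q is false, q is false, so [][]q -> q is true.
      At u: [][]q requires []q at every successor {u, y}.
        []q fails at u, so [][]q is false at u.

No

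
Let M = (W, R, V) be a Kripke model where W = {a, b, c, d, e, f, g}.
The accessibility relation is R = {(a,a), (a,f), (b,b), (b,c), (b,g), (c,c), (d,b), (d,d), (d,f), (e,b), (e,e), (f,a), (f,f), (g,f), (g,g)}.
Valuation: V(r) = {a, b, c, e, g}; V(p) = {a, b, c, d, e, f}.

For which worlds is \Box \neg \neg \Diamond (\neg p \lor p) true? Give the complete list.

Let φ = \Box \neg \neg \Diamond (\neg p \lor p). Evaluate φ at each world:
  a (successors {a, f}): φ is true.
  b (successors {b, c, g}): φ is true.
  c (successors {c}): φ is true.
  d (successors {b, d, f}): φ is true.
  e (successors {b, e}): φ is true.
  f (successors {a, f}): φ is true.
  g (successors {f, g}): φ is true.
For instance, at e:
  At e: \Box \neg \neg \Diamond (\neg p \lor p) requires \neg \neg \Diamond (\neg p \lor p) at every successor {b, e}.
      At b: \neg \Diamond (\neg p \lor p) is false, so \neg \neg \Diamond (\neg p \lor p) is true.
      At e: \neg \Diamond (\neg p \lor p) is false, so \neg \neg \Diamond (\neg p \lor p) is true.
  So \Box \neg \neg \Diamond (\neg p \lor p) is true at e.
Satisfying worlds: {a, b, c, d, e, f, g}

a, b, c, d, e, f, g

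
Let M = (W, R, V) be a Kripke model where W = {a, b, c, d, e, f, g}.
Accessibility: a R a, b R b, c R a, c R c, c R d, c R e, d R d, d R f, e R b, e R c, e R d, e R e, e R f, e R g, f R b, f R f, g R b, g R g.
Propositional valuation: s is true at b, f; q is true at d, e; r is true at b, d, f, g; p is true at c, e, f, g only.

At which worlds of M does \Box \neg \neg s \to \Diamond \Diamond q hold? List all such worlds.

Recall that \Box ψ holds at a world iff ψ holds at every accessible world, and \Diamond ψ holds iff ψ holds at some accessible world.
Let φ = \Box \neg \neg s \to \Diamond \Diamond q. Evaluate φ at each world:
  a (successors {a}): φ is true.
  b (successors {b}): φ is false.
  c (successors {a, c, d, e}): φ is true.
  d (successors {d, f}): φ is true.
  e (successors {b, c, d, e, f, g}): φ is true.
  f (successors {b, f}): φ is false.
  g (successors {b, g}): φ is true.
For instance, at d:
  At d: \Box \neg \neg s is false, \Diamond \Diamond q is true, so \Box \neg \neg s \to \Diamond \Diamond q is true.
    At d: \Box \neg \neg s requires \neg \neg s at every successor {d, f}.
      \neg \neg s fails at d, so \Box \neg \neg s is false at d.
    At d: \Diamond \Diamond q requires \Diamond q at some successor in {d, f}.
      \Diamond q holds at d, so \Diamond \Diamond q is true at d.
Satisfying worlds: {a, c, d, e, g}

a, c, d, e, g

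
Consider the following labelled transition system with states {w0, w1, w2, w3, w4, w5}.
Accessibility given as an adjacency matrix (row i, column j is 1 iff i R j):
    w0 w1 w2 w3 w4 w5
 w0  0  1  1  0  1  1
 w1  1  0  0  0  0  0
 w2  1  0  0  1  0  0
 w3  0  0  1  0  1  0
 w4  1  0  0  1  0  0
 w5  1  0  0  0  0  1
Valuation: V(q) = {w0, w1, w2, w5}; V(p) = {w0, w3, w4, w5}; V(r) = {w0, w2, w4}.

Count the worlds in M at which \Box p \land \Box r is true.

1

Let φ = \Box p \land \Box r. Evaluate φ at each world:
  w0 (successors {w1, w2, w4, w5}): φ is false.
  w1 (successors {w0}): φ is true.
  w2 (successors {w0, w3}): φ is false.
  w3 (successors {w2, w4}): φ is false.
  w4 (successors {w0, w3}): φ is false.
  w5 (successors {w0, w5}): φ is false.
For instance, at w5:
  At w5: \Box p is true, \Box r is false, so \Box p \land \Box r is false.
    At w5: \Box p requires p at every successor {w0, w5}.
      At w0: p is true.
      At w5: p is true.
    So \Box p is true at w5.
    At w5: \Box r requires r at every successor {w0, w5}.
      r fails at w5, so \Box r is false at w5.
Satisfying worlds: {w1}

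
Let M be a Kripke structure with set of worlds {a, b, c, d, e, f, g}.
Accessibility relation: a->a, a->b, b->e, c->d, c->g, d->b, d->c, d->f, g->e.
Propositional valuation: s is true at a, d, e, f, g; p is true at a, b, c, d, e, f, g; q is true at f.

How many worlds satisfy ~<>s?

2

Let φ = ~<>s. Evaluate φ at each world:
  a (successors {a, b}): φ is false.
  b (successors {e}): φ is false.
  c (successors {d, g}): φ is false.
  d (successors {b, c, f}): φ is false.
  e (successors ∅): φ is true.
  f (successors ∅): φ is true.
  g (successors {e}): φ is false.
For instance, at b:
  At b: <>s is true, so ~<>s is false.
    At b: <>s requires s at some successor in {e}.
      s holds at e, so <>s is true at b.
Satisfying worlds: {e, f}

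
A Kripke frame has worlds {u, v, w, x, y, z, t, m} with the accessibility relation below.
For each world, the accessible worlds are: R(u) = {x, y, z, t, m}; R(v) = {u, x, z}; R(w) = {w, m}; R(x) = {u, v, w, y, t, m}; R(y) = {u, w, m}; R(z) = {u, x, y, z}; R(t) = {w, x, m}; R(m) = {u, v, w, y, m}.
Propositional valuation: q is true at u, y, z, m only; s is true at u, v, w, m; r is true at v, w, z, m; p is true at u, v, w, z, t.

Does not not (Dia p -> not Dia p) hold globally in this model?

No

Recall that Dia ψ holds at a world iff ψ holds at some accessible world.
Let φ = not not (Dia p -> not Dia p). Evaluate φ at each world:
  u (successors {x, y, z, t, m}): φ is false.
  v (successors {u, x, z}): φ is false.
  w (successors {w, m}): φ is false.
  x (successors {u, v, w, y, t, m}): φ is false.
  y (successors {u, w, m}): φ is false.
  z (successors {u, x, y, z}): φ is false.
  t (successors {w, x, m}): φ is false.
  m (successors {u, v, w, y, m}): φ is false.
Detail at u (counterexample):
  At u: not (Dia p -> not Dia p) is true, so not not (Dia p -> not Dia p) is false.
    At u: Dia p -> not Dia p is false, so not (Dia p -> not Dia p) is true.
      At u: Dia p is true, not Dia p is false, so Dia p -> not Dia p is false.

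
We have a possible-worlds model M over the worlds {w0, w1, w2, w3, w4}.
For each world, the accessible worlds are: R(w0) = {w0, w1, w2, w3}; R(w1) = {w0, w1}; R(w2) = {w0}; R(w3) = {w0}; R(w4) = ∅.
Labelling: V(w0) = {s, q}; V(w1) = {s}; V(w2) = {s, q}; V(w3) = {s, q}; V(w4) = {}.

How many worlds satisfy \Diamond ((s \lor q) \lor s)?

4

Let φ = \Diamond ((s \lor q) \lor s). Evaluate φ at each world:
  w0 (successors {w0, w1, w2, w3}): φ is true.
  w1 (successors {w0, w1}): φ is true.
  w2 (successors {w0}): φ is true.
  w3 (successors {w0}): φ is true.
  w4 (successors ∅): φ is false.
For instance, at w3:
  At w3: \Diamond ((s \lor q) \lor s) requires (s \lor q) \lor s at some successor in {w0}.
    (s \lor q) \lor s holds at w0, so \Diamond ((s \lor q) \lor s) is true at w3.
Satisfying worlds: {w0, w1, w2, w3}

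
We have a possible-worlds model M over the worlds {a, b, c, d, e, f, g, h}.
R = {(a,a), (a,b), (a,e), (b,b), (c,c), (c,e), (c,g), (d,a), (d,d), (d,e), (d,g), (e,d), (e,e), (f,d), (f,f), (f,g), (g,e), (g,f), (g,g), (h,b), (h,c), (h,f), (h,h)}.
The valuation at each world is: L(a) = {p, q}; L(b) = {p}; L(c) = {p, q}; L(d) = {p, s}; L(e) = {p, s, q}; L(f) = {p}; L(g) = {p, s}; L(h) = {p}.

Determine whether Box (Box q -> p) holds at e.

At e: Box (Box q -> p) requires Box q -> p at every successor {d, e}.
    At d: Box q is false, p is true, so Box q -> p is true.
      At d: Box q requires q at every successor {a, d, e, g}.
        q fails at d, so Box q is false at d.
    At e: Box q is false, p is true, so Box q -> p is true.
      At e: Box q requires q at every successor {d, e}.
        q fails at d, so Box q is false at e.
So Box (Box q -> p) is true at e.

Yes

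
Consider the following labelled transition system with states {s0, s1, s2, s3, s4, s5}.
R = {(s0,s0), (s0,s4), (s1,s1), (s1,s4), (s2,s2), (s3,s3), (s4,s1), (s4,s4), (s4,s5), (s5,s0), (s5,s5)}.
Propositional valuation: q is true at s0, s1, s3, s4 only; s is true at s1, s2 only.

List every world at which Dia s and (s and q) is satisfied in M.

Let φ = Dia s and (s and q). Evaluate φ at each world:
  s0 (successors {s0, s4}): φ is false.
  s1 (successors {s1, s4}): φ is true.
  s2 (successors {s2}): φ is false.
  s3 (successors {s3}): φ is false.
  s4 (successors {s1, s4, s5}): φ is false.
  s5 (successors {s0, s5}): φ is false.
For instance, at s2:
  At s2: Dia s is true, s and q is false, so Dia s and (s and q) is false.
    At s2: Dia s requires s at some successor in {s2}.
      s holds at s2, so Dia s is true at s2.
Satisfying worlds: {s1}

s1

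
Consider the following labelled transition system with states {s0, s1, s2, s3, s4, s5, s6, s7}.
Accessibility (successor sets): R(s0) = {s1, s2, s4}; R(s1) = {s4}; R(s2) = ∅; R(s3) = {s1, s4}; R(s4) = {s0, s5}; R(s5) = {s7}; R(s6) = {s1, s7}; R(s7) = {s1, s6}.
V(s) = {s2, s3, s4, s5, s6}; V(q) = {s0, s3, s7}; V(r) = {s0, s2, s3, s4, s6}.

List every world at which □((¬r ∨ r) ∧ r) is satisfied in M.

s1, s2

Let φ = □((¬r ∨ r) ∧ r). Evaluate φ at each world:
  s0 (successors {s1, s2, s4}): φ is false.
  s1 (successors {s4}): φ is true.
  s2 (successors ∅): φ is true.
  s3 (successors {s1, s4}): φ is false.
  s4 (successors {s0, s5}): φ is false.
  s5 (successors {s7}): φ is false.
  s6 (successors {s1, s7}): φ is false.
  s7 (successors {s1, s6}): φ is false.
For instance, at s4:
  At s4: □((¬r ∨ r) ∧ r) requires (¬r ∨ r) ∧ r at every successor {s0, s5}.
    (¬r ∨ r) ∧ r fails at s5, so □((¬r ∨ r) ∧ r) is false at s4.
Satisfying worlds: {s1, s2}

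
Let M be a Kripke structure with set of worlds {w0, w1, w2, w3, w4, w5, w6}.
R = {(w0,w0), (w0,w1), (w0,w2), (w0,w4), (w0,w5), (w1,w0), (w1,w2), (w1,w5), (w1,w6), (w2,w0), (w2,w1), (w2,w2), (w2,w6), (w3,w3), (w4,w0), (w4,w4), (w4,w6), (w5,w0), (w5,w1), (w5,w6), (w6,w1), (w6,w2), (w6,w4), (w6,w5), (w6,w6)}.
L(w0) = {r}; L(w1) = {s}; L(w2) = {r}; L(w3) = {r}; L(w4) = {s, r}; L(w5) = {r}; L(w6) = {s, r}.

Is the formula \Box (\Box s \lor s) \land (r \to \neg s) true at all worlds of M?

Let φ = \Box (\Box s \lor s) \land (r \to \neg s). Evaluate φ at each world:
  w0 (successors {w0, w1, w2, w4, w5}): φ is false.
  w1 (successors {w0, w2, w5, w6}): φ is false.
  w2 (successors {w0, w1, w2, w6}): φ is false.
  w3 (successors {w3}): φ is false.
  w4 (successors {w0, w4, w6}): φ is false.
  w5 (successors {w0, w1, w6}): φ is false.
  w6 (successors {w1, w2, w4, w5, w6}): φ is false.
Detail at w0 (counterexample):
  At w0: \Box (\Box s \lor s) is false, r \to \neg s is true, so \Box (\Box s \lor s) \land (r \to \neg s) is false.
    At w0: \Box (\Box s \lor s) requires \Box s \lor s at every successor {w0, w1, w2, w4, w5}.
      \Box s \lor s fails at w0, so \Box (\Box s \lor s) is false at w0.

No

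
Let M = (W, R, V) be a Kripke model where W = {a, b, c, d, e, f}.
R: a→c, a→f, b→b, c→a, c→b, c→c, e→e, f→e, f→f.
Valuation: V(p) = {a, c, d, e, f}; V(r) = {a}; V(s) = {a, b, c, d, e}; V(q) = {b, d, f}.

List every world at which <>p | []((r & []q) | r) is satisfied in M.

a, c, d, e, f

Let φ = <>p | []((r & []q) | r). Evaluate φ at each world:
  a (successors {c, f}): φ is true.
  b (successors {b}): φ is false.
  c (successors {a, b, c}): φ is true.
  d (successors ∅): φ is true.
  e (successors {e}): φ is true.
  f (successors {e, f}): φ is true.
For instance, at f:
  At f: <>p is true, []((r & []q) | r) is false, so <>p | []((r & []q) | r) is true.
    At f: <>p requires p at some successor in {e, f}.
      p holds at e, so <>p is true at f.
    At f: []((r & []q) | r) requires (r & []q) | r at every successor {e, f}.
      (r & []q) | r fails at e, so []((r & []q) | r) is false at f.
Satisfying worlds: {a, c, d, e, f}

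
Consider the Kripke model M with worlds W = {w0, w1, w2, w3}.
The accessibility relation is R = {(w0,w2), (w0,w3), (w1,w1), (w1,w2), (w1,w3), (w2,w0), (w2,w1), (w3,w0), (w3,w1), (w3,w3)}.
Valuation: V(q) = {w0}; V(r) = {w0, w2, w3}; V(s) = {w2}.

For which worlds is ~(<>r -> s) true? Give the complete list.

w0, w1, w3

Recall that <>ψ holds at a world iff ψ holds at some accessible world.
Let φ = ~(<>r -> s). Evaluate φ at each world:
  w0 (successors {w2, w3}): φ is true.
  w1 (successors {w1, w2, w3}): φ is true.
  w2 (successors {w0, w1}): φ is false.
  w3 (successors {w0, w1, w3}): φ is true.
For instance, at w3:
  At w3: <>r -> s is false, so ~(<>r -> s) is true.
    At w3: <>r is true, s is false, so <>r -> s is false.
      At w3: <>r requires r at some successor in {w0, w1, w3}.
        r holds at w0, so <>r is true at w3.
Satisfying worlds: {w0, w1, w3}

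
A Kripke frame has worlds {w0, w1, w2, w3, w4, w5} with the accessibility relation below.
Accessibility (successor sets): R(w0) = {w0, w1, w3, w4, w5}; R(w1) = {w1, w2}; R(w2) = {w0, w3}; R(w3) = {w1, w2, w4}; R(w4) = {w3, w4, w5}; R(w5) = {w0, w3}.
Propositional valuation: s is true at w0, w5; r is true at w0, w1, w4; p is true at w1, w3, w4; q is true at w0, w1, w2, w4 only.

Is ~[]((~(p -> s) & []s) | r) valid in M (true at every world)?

Yes

Recall that []ψ holds at a world iff ψ holds at every accessible world, and <>ψ holds iff ψ holds at some accessible world.
Let φ = ~[]((~(p -> s) & []s) | r). Evaluate φ at each world:
  w0 (successors {w0, w1, w3, w4, w5}): φ is true.
  w1 (successors {w1, w2}): φ is true.
  w2 (successors {w0, w3}): φ is true.
  w3 (successors {w1, w2, w4}): φ is true.
  w4 (successors {w3, w4, w5}): φ is true.
  w5 (successors {w0, w3}): φ is true.
For instance, at w1:
  At w1: []((~(p -> s) & []s) | r) is false, so ~[]((~(p -> s) & []s) | r) is true.
    At w1: []((~(p -> s) & []s) | r) requires (~(p -> s) & []s) | r at every successor {w1, w2}.
      (~(p -> s) & []s) | r fails at w2, so []((~(p -> s) & []s) | r) is false at w1.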